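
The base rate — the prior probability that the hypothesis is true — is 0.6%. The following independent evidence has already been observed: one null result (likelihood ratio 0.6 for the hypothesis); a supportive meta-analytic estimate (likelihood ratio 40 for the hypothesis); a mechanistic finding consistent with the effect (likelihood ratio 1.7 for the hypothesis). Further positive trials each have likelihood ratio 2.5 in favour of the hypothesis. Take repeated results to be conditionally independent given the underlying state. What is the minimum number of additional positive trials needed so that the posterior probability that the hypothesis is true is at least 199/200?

8

Prior odds = 0.006/0.994 = 3/497.
Combined Bayes factor of the evidence already in hand = 0.6 × 40 × 1.7 = 40.8.
Odds after that evidence = (3/497) × 40.8 = 612/2485.
Target odds = 0.995/0.005 = 199.
Need 2.5ⁿ ≥ 199 ÷ (612/2485) = 494515/612.
2.5⁷ = 610.3515625 falls short of 494515/612 but 2.5⁸ = 390625/256 reaches it, so n = 8.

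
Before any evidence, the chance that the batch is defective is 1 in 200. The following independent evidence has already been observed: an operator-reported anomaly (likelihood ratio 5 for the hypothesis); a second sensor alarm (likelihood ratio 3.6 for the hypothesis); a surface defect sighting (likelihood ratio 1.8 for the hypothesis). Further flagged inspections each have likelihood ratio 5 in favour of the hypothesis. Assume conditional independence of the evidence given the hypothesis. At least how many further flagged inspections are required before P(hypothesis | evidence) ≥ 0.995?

5

Prior odds = 0.005/0.995 = 1/199.
Combined Bayes factor of the evidence already in hand = 5 × 3.6 × 1.8 = 32.4.
Odds after that evidence = (1/199) × 32.4 = 162/995.
Target odds = 0.995/0.005 = 199.
Need 5ⁿ ≥ 199 ÷ (162/995) = 198005/162.
5⁴ = 625 falls short of 198005/162 but 5⁵ = 3125 reaches it, so n = 5.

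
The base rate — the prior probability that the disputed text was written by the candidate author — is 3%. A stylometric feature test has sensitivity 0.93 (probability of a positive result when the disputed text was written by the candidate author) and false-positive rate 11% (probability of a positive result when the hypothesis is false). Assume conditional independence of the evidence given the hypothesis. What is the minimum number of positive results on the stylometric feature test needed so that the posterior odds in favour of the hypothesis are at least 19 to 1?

4

Prior odds: 0.03 ÷ 0.97 = 3/97.
Likelihood ratio of a positive result = 0.93/0.11 = 93/11.
Target odds = 19.
Need (3/97) × (93/11)ⁿ ≥ 19, i.e. (93/11)ⁿ ≥ 1843/3.
(93/11)³ = 804357/1331 falls short of 1843/3 but (93/11)⁴ = 74805201/14641 reaches it, so n = 4.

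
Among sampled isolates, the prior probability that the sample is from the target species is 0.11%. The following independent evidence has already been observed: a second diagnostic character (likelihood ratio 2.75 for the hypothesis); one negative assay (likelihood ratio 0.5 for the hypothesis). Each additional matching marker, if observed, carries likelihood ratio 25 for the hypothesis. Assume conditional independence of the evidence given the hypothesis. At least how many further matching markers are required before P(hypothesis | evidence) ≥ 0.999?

Prior odds = 0.0011/0.9989 = 11/9989.
Combined Bayes factor of the evidence already in hand = 2.75 × 0.5 = 1.375.
Odds after that evidence = (11/9989) × 1.375 = 121/79912.
Target odds = 0.999/0.001 = 999.
Need 25ⁿ ≥ 999 ÷ (121/79912) = 79832088/121.
25⁴ = 390625 falls short of 79832088/121 but 25⁵ = 9765625 reaches it, so n = 5.

5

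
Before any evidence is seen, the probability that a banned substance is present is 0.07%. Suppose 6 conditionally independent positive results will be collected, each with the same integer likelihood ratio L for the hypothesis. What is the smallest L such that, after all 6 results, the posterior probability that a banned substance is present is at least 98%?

Prior odds = 0.0007/0.9993 = 7/9993.
Target odds = 0.98/0.02 = 49.
Need L⁶ ≥ 49 ÷ (7/9993) = 69951.
6⁶ = 46656 < 69951 ≤ 117649 = 7⁶, so L = 7.

7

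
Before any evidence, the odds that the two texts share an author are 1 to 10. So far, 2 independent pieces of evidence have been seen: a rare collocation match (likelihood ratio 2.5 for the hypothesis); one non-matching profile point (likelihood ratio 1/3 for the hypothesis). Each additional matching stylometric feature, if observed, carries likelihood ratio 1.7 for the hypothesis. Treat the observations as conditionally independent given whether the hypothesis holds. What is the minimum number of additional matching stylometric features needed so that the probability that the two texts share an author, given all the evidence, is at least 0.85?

8

Prior odds = 0.1.
Combined Bayes factor of the evidence already in hand = 2.5 × (1/3) = 5/6.
Odds after that evidence = 0.1 × 5/6 = 1/12.
Target odds = 0.85/0.15 = 17/3.
Need 1.7ⁿ ≥ 17/3 ÷ (1/12) = 68.
1.7⁷ = 410338673/10000000 falls short of 68 but 1.7⁸ ≈69.7576 reaches it, so n = 8.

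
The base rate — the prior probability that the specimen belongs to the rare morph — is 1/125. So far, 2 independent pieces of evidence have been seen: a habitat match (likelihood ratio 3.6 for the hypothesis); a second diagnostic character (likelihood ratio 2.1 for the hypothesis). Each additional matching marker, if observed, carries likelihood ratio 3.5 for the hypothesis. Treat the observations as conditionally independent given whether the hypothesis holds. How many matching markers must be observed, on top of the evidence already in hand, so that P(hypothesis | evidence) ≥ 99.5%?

Prior odds = 0.008/0.992 = 1/124.
Combined Bayes factor of the evidence already in hand = 3.6 × 2.1 = 7.56.
Odds after that evidence = (1/124) × 7.56 = 189/3100.
Target odds = 0.995/0.005 = 199.
Need 3.5ⁿ ≥ 199 ÷ (189/3100) = 616900/189.
3.5⁶ = 1838.265625 falls short of 616900/189 but 3.5⁷ = 823543/128 reaches it, so n = 7.

7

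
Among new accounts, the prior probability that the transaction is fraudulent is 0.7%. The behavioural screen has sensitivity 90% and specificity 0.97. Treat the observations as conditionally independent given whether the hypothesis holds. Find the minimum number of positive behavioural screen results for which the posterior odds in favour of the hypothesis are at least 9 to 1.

3

Prior odds = 0.007/0.993 = 7/993.
False-positive rate = 1 − 0.97 = 0.03; likelihood ratio of a positive = 0.9/0.03 = 30.
Target odds = 9.
Need (7/993) × 30ⁿ ≥ 9, i.e. 30ⁿ ≥ 8937/7.
30² = 900 falls short of 8937/7 but 30³ = 27000 reaches it, so n = 3.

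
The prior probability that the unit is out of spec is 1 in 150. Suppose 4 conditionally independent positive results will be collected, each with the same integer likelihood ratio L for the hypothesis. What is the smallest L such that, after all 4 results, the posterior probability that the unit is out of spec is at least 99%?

12

Prior odds = (1/150)/(149/150) = 1/149.
Target odds = 0.99/0.01 = 99.
Need L⁴ ≥ 99 ÷ (1/149) = 14751.
11⁴ = 14641 < 14751 ≤ 20736 = 12⁴, so L = 12.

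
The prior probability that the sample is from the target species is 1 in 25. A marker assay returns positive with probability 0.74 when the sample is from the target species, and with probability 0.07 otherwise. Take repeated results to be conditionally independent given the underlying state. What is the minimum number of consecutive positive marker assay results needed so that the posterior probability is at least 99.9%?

Prior odds = 0.04/0.96 = 1/24.
Likelihood ratio of a positive result = 0.74/0.07 = 74/7.
Target posterior odds = 0.999/0.001 = 999.
Need (1/24) × (74/7)ⁿ ≥ 999, i.e. (74/7)ⁿ ≥ 23976.
(74/7)⁴ = 29986576/2401 falls short of 23976 but (74/7)⁵ ≈132029 reaches it, so n = 5.

5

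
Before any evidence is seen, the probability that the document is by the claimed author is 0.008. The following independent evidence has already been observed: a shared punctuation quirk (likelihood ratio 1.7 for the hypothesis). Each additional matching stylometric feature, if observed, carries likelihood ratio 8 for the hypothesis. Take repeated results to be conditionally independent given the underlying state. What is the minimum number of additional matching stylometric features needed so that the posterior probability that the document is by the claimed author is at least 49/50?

4

Prior odds = 0.008/0.992 = 1/124.
Bayes factor of the evidence already in hand = 1.7.
Odds after that evidence = (1/124) × 1.7 = 17/1240.
Target odds = 0.98/0.02 = 49.
Need 8ⁿ ≥ 49 ÷ (17/1240) = 60760/17.
8³ = 512 falls short of 60760/17 but 8⁴ = 4096 reaches it, so n = 4.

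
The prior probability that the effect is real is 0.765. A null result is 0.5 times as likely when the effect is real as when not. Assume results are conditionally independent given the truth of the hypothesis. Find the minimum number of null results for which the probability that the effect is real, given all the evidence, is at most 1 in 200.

10

Prior odds: 0.765 ÷ 0.235 = 153/47.
Likelihood ratio per null result = 0.5.
Target odds: 0.005 ÷ 0.995 = 1/199.
Require 0.5ⁿ ≤ 1/199 ÷ (153/47) = 47/30447.
0.5⁹ = 0.001953125 is still above 47/30447 but 0.5¹⁰ = 1/1024 is at or below it, so n = 10.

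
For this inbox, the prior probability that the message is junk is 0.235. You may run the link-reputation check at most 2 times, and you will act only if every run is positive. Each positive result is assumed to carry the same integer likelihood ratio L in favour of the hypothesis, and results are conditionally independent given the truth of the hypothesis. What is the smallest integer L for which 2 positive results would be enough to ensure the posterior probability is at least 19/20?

Prior odds = 0.235/0.765 = 47/153.
Target odds = 0.95/0.05 = 19.
Need L² ≥ 19 ÷ (47/153) = 2907/47.
7² = 49 < 2907/47 ≤ 64 = 8², so L = 8.

8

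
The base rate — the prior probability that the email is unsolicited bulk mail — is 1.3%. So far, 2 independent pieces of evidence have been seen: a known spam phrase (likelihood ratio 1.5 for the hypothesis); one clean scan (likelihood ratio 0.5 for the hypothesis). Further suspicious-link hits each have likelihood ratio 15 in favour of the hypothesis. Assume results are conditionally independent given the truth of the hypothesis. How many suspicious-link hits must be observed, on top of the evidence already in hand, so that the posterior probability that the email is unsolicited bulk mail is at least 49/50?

Prior odds = 0.013/0.987 = 13/987.
Combined Bayes factor of the evidence already in hand = 1.5 × 0.5 = 0.75.
Odds after that evidence = (13/987) × 0.75 = 13/1316.
Target odds = 0.98/0.02 = 49.
Need 15ⁿ ≥ 49 ÷ (13/1316) = 64484/13.
15³ = 3375 falls short of 64484/13 but 15⁴ = 50625 reaches it, so n = 4.

4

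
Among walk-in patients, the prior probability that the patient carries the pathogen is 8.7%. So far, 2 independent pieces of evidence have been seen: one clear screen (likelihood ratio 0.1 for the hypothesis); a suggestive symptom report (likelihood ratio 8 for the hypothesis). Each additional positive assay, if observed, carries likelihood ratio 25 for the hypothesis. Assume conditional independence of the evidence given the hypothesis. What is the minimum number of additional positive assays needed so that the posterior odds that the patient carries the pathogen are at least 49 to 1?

3

Prior odds = 0.087/0.913 = 87/913.
Combined Bayes factor of the evidence already in hand = 0.1 × 8 = 0.8.
Odds after that evidence = (87/913) × 0.8 = 348/4565.
Target odds = 49.
Need 25ⁿ ≥ 49 ÷ (348/4565) = 223685/348.
25² = 625 falls short of 223685/348 but 25³ = 15625 reaches it, so n = 3.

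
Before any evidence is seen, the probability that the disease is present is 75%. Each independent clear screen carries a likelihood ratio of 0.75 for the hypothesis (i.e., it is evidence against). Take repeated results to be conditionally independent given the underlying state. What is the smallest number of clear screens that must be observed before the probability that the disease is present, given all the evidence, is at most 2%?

18

Prior odds: 0.75 ÷ 0.25 = 3.
Likelihood ratio per clear screen = 0.75.
Target posterior odds = 0.02/0.98 = 1/49.
Need 3 × 0.75ⁿ ≤ 1/49, i.e. 0.75ⁿ ≤ 1/147.
0.75¹⁷ ≈0.00751695 is still above 1/147 but 0.75¹⁸ ≈0.00563771 is at or below it, so n = 18.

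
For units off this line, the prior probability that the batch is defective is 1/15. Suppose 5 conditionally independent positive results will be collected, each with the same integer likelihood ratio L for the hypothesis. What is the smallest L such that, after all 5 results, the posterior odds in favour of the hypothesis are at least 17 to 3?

Prior odds = (1/15)/(14/15) = 1/14.
Target odds = 17/3.
Need L⁵ ≥ 17/3 ÷ (1/14) = 238/3.
2⁵ = 32 < 238/3 ≤ 243 = 3⁵, so L = 3.

3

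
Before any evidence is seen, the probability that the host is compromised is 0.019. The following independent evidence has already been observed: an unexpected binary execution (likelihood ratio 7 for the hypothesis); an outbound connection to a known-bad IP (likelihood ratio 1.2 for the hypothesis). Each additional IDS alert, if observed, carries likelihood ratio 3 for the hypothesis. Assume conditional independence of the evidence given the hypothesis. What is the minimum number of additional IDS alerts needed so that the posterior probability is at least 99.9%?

Prior odds = 0.019/0.981 = 19/981.
Combined Bayes factor of the evidence already in hand = 7 × 1.2 = 8.4.
Odds after that evidence = (19/981) × 8.4 = 266/1635.
Target odds = 0.999/0.001 = 999.
Need 3ⁿ ≥ 999 ÷ (266/1635) = 1633365/266.
3⁷ = 2187 falls short of 1633365/266 but 3⁸ = 6561 reaches it, so n = 8.

8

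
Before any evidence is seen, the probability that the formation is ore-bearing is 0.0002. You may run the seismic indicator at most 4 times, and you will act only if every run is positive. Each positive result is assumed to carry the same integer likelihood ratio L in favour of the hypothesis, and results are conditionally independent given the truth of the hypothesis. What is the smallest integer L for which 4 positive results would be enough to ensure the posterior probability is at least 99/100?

27

Prior odds = 0.0002/0.9998 = 1/4999.
Target odds = 0.99/0.01 = 99.
Need L⁴ ≥ 99 ÷ (1/4999) = 494901.
26⁴ = 456976 < 494901 ≤ 531441 = 27⁴, so L = 27.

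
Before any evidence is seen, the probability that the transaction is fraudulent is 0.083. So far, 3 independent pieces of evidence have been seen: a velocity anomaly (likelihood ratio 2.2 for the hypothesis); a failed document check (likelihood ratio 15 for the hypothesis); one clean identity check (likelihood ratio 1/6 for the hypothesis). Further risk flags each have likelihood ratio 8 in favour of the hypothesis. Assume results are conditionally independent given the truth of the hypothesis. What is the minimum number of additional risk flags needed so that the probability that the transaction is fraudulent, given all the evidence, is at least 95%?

Prior odds = 0.083/0.917 = 83/917.
Combined Bayes factor of the evidence already in hand = 2.2 × 15 × (1/6) = 5.5.
Odds after that evidence = (83/917) × 5.5 = 913/1834.
Target odds = 0.95/0.05 = 19.
Need 8ⁿ ≥ 19 ÷ (913/1834) = 34846/913.
8¹ = 8 falls short of 34846/913 but 8² = 64 reaches it, so n = 2.

2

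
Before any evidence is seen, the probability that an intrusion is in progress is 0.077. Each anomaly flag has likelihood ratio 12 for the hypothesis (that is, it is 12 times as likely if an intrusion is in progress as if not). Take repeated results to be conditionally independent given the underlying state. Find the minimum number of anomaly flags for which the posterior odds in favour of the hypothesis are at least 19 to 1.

Prior odds = 0.077/0.923 = 77/923.
Likelihood ratio per anomaly flag = 12.
Target odds = 19.
Need (77/923) × 12ⁿ ≥ 19, i.e. 12ⁿ ≥ 17537/77.
12² = 144 falls short of 17537/77 but 12³ = 1728 reaches it, so n = 3.

3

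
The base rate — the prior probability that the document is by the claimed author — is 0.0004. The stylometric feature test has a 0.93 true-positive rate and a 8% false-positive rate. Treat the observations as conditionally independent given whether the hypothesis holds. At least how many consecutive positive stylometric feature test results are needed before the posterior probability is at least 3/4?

4

Prior odds: 0.0004 ÷ 0.9996 = 1/2499.
Likelihood ratio of a positive result = 0.93/0.08 = 11.625.
Target odds: 0.75 ÷ 0.25 = 3.
Require 11.625ⁿ ≥ 3 ÷ (1/2499) = 7497.
11.625³ = 804357/512 falls short of 7497 but 11.625⁴ = 74805201/4096 reaches it, so n = 4.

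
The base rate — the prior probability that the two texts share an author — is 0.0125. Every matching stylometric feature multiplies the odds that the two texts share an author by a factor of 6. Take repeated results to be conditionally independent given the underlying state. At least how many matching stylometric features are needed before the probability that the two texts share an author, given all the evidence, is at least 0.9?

4

Prior odds: 0.0125 ÷ 0.9875 = 1/79.
Likelihood ratio per matching stylometric feature = 6.
Target odds: 0.9 ÷ 0.1 = 9.
Require 6ⁿ ≥ 9 ÷ (1/79) = 711.
6³ = 216 falls short of 711 but 6⁴ = 1296 reaches it, so n = 4.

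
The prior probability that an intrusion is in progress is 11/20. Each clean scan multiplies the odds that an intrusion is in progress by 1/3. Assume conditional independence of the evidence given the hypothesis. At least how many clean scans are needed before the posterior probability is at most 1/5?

2

Prior odds: 0.55 ÷ 0.45 = 11/9.
Likelihood ratio per clean scan = 1/3.
Target odds: 0.2 ÷ 0.8 = 0.25.
Require (1/3)ⁿ ≤ 0.25 ÷ (11/9) = 9/44.
(1/3)¹ = 1/3 is still above 9/44 but (1/3)² = 1/9 is at or below it, so n = 2.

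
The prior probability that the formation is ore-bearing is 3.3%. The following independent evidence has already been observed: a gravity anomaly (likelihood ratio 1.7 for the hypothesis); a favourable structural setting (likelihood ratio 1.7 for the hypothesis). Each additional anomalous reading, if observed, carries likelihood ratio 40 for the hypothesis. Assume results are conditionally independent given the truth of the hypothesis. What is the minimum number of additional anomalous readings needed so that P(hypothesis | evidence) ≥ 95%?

Prior odds = 0.033/0.967 = 33/967.
Combined Bayes factor of the evidence already in hand = 1.7 × 1.7 = 2.89.
Odds after that evidence = (33/967) × 2.89 = 9537/96700.
Target odds = 0.95/0.05 = 19.
Need 40ⁿ ≥ 19 ÷ (9537/96700) = 1837300/9537.
40¹ = 40 falls short of 1837300/9537 but 40² = 1600 reaches it, so n = 2.

2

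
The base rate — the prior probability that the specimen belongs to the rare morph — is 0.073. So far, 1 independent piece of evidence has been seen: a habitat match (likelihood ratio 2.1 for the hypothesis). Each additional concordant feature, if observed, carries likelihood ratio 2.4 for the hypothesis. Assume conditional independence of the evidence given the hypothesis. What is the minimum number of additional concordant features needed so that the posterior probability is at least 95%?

Prior odds = 0.073/0.927 = 73/927.
Bayes factor of the evidence already in hand = 2.1.
Odds after that evidence = (73/927) × 2.1 = 511/3090.
Target odds = 0.95/0.05 = 19.
Need 2.4ⁿ ≥ 19 ÷ (511/3090) = 58710/511.
2.4⁵ = 79.62624 falls short of 58710/511 but 2.4⁶ = 2985984/15625 reaches it, so n = 6.

6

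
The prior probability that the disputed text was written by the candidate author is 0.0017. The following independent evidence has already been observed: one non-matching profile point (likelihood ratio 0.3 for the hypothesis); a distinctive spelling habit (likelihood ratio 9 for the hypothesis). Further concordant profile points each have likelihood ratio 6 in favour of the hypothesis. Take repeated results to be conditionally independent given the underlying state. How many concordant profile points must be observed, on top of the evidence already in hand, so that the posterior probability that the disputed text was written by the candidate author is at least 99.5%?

6

Prior odds = 0.0017/0.9983 = 17/9983.
Combined Bayes factor of the evidence already in hand = 0.3 × 9 = 2.7.
Odds after that evidence = (17/9983) × 2.7 = 459/99830.
Target odds = 0.995/0.005 = 199.
Need 6ⁿ ≥ 199 ÷ (459/99830) = 19866170/459.
6⁵ = 7776 falls short of 19866170/459 but 6⁶ = 46656 reaches it, so n = 6.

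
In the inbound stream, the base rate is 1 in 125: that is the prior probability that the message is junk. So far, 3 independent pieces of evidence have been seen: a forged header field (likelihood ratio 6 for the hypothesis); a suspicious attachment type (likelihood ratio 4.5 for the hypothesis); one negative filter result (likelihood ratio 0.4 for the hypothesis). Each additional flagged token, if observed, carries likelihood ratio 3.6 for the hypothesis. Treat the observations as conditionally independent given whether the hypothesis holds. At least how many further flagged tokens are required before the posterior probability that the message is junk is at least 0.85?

Prior odds = 0.008/0.992 = 1/124.
Combined Bayes factor of the evidence already in hand = 6 × 4.5 × 0.4 = 10.8.
Odds after that evidence = (1/124) × 10.8 = 27/310.
Target odds = 0.85/0.15 = 17/3.
Need 3.6ⁿ ≥ 17/3 ÷ (27/310) = 5270/81.
3.6³ = 46.656 falls short of 5270/81 but 3.6⁴ = 167.9616 reaches it, so n = 4.

4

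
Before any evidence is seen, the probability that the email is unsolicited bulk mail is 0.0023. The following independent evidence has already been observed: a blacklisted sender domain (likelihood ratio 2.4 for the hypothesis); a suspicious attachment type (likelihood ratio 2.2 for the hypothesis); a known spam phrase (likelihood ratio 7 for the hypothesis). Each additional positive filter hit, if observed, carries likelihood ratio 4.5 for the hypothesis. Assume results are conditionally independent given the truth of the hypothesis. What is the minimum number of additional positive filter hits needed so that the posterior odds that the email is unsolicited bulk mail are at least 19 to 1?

Prior odds = 0.0023/0.9977 = 23/9977.
Combined Bayes factor of the evidence already in hand = 2.4 × 2.2 × 7 = 36.96.
Odds after that evidence = (23/9977) × 36.96 = 1932/22675.
Target odds = 19.
Need 4.5ⁿ ≥ 19 ÷ (1932/22675) = 430825/1932.
4.5³ = 91.125 falls short of 430825/1932 but 4.5⁴ = 410.0625 reaches it, so n = 4.

4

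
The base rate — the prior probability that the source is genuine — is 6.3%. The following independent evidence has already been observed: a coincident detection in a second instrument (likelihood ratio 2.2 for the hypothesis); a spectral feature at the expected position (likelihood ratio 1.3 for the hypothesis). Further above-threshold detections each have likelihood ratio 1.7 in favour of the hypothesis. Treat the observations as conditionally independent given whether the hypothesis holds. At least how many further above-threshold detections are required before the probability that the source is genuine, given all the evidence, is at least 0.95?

9

Prior odds = 0.063/0.937 = 63/937.
Combined Bayes factor of the evidence already in hand = 2.2 × 1.3 = 2.86.
Odds after that evidence = (63/937) × 2.86 = 9009/46850.
Target odds = 0.95/0.05 = 19.
Need 1.7ⁿ ≥ 19 ÷ (9009/46850) = 890150/9009.
1.7⁸ ≈69.7576 falls short of 890150/9009 but 1.7⁹ ≈118.588 reaches it, so n = 9.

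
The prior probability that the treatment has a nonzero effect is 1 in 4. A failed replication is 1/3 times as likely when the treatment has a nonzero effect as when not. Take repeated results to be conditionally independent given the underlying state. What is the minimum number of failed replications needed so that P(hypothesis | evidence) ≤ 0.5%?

4

Prior odds: 0.25 ÷ 0.75 = 1/3.
Likelihood ratio per failed replication = 1/3.
Target odds: 0.005 ÷ 0.995 = 1/199.
Need (1/3) × (1/3)ⁿ ≤ 1/199, i.e. (1/3)ⁿ ≤ 3/199.
(1/3)³ = 1/27 is still above 3/199 but (1/3)⁴ = 1/81 is at or below it, so n = 4.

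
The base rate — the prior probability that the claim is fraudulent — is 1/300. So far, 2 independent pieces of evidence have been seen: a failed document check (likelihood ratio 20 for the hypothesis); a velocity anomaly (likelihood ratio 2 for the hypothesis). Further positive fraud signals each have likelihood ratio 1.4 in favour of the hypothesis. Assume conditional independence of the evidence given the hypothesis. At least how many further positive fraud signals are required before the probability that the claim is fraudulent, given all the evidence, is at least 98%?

Prior odds = (1/300)/(299/300) = 1/299.
Combined Bayes factor of the evidence already in hand = 20 × 2 = 40.
Odds after that evidence = (1/299) × 40 = 40/299.
Target odds = 0.98/0.02 = 49.
Need 1.4ⁿ ≥ 49 ÷ (40/299) = 366.275.
1.4¹⁷ ≈304.913 falls short of 366.275 but 1.4¹⁸ ≈426.879 reaches it, so n = 18.

18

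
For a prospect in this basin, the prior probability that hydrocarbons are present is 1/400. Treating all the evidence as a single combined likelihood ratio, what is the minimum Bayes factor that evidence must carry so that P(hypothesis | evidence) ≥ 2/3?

Prior odds = 0.0025/0.9975 = 1/399.
Target odds = (2/3)/(1/3) = 2.
Required Bayes factor = 2 ÷ (1/399) = 798.

798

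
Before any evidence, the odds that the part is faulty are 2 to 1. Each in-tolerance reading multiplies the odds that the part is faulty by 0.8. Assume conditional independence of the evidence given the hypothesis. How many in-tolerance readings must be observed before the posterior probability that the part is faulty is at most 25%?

Prior odds = 2.
Likelihood ratio per in-tolerance reading = 0.8.
Target odds: 0.25 ÷ 0.75 = 1/3.
Need 2 × 0.8ⁿ ≤ 1/3, i.e. 0.8ⁿ ≤ 1/6.
0.8⁸ = 65536/390625 is still above 1/6 but 0.8⁹ = 262144/1953125 is at or below it, so n = 9.

9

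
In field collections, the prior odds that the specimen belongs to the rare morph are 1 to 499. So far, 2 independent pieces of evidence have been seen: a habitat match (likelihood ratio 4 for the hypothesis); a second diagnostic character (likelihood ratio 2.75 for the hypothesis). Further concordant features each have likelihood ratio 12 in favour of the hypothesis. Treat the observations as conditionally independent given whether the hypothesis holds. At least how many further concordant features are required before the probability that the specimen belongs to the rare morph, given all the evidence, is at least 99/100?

Prior odds = 1/499.
Combined Bayes factor of the evidence already in hand = 4 × 2.75 = 11.
Odds after that evidence = (1/499) × 11 = 11/499.
Target odds = 0.99/0.01 = 99.
Need 12ⁿ ≥ 99 ÷ (11/499) = 4491.
12³ = 1728 falls short of 4491 but 12⁴ = 20736 reaches it, so n = 4.

4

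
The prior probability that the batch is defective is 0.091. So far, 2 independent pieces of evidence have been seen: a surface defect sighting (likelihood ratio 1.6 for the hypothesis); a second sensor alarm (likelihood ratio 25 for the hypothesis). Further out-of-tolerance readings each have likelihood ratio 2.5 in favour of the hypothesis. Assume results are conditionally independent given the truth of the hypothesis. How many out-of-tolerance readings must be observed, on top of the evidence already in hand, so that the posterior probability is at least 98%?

3

Prior odds = 0.091/0.909 = 91/909.
Combined Bayes factor of the evidence already in hand = 1.6 × 25 = 40.
Odds after that evidence = (91/909) × 40 = 3640/909.
Target odds = 0.98/0.02 = 49.
Need 2.5ⁿ ≥ 49 ÷ (3640/909) = 6363/520.
2.5² = 6.25 falls short of 6363/520 but 2.5³ = 15.625 reaches it, so n = 3.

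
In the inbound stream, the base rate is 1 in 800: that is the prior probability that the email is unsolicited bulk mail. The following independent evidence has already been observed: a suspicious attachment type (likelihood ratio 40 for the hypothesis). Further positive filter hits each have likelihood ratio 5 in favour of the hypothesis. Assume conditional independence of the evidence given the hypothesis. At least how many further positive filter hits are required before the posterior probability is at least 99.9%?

7

Prior odds = 0.00125/0.99875 = 1/799.
Bayes factor of the evidence already in hand = 40.
Odds after that evidence = (1/799) × 40 = 40/799.
Target odds = 0.999/0.001 = 999.
Need 5ⁿ ≥ 999 ÷ (40/799) = 19955.025.
5⁶ = 15625 falls short of 19955.025 but 5⁷ = 78125 reaches it, so n = 7.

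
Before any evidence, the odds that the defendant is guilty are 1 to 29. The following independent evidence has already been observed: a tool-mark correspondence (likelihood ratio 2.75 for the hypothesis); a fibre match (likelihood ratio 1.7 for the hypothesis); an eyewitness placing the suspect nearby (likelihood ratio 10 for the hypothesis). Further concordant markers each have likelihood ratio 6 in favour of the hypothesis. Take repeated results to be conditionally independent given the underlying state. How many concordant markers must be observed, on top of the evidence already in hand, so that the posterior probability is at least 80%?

1

Prior odds = 1/29.
Combined Bayes factor of the evidence already in hand = 2.75 × 1.7 × 10 = 46.75.
Odds after that evidence = (1/29) × 46.75 = 187/116.
Target odds = 0.8/0.2 = 4.
Need 6ⁿ ≥ 4 ÷ (187/116) = 464/187.
6¹ = 6, which meets the required 464/187; so n = 1.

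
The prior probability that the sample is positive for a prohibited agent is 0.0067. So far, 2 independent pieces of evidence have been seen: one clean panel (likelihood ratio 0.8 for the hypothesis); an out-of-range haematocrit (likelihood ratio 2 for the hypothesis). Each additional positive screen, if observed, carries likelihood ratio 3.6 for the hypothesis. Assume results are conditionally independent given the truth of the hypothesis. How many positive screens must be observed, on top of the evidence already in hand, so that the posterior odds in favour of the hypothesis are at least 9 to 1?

6

Prior odds = 0.0067/0.9933 = 67/9933.
Combined Bayes factor of the evidence already in hand = 0.8 × 2 = 1.6.
Odds after that evidence = (67/9933) × 1.6 = 536/49665.
Target odds = 9.
Need 3.6ⁿ ≥ 9 ÷ (536/49665) = 446985/536.
3.6⁵ = 604.66176 falls short of 446985/536 but 3.6⁶ = 34012224/15625 reaches it, so n = 6.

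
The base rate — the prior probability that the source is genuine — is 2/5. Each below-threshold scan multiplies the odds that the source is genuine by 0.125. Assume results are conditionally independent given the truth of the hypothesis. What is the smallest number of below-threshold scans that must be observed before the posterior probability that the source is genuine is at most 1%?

3

Prior odds = 0.4/0.6 = 2/3.
Likelihood ratio per below-threshold scan = 0.125.
Target odds: 0.01 ÷ 0.99 = 1/99.
Require 0.125ⁿ ≤ 1/99 ÷ (2/3) = 1/66.
0.125² = 0.015625 is still above 1/66 but 0.125³ = 0.001953125 is at or below it, so n = 3.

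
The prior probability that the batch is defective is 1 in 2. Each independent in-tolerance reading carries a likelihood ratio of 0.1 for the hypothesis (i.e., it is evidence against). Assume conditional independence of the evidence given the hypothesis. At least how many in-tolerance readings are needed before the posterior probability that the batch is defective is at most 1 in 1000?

3

Prior odds = 0.5/0.5 = 1.
Likelihood ratio per in-tolerance reading = 0.1.
Target posterior odds = 0.001/0.999 = 1/999.
Need 1 × 0.1ⁿ ≤ 1/999, i.e. 0.1ⁿ ≤ 1/999.
0.1² = 0.01 is still above 1/999 but 0.1³ = 0.001 is at or below it, so n = 3.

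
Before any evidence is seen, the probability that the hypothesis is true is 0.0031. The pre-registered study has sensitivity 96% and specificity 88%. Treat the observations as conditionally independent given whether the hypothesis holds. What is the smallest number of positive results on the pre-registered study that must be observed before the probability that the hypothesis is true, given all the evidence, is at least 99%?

Prior odds = 0.0031/0.9969 = 31/9969.
False-positive rate = 1 − 0.88 = 0.12; likelihood ratio of a positive = 0.96/0.12 = 8.
Target odds: 0.99 ÷ 0.01 = 99.
Need (31/9969) × 8ⁿ ≥ 99, i.e. 8ⁿ ≥ 986931/31.
8⁴ = 4096 falls short of 986931/31 but 8⁵ = 32768 reaches it, so n = 5.

5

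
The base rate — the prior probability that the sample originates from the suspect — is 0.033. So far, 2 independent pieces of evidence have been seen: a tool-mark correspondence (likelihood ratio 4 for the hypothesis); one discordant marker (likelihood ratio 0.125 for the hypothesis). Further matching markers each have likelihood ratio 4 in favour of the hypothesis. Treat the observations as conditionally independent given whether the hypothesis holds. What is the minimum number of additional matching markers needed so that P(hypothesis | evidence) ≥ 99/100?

Prior odds = 0.033/0.967 = 33/967.
Combined Bayes factor of the evidence already in hand = 4 × 0.125 = 0.5.
Odds after that evidence = (33/967) × 0.5 = 33/1934.
Target odds = 0.99/0.01 = 99.
Need 4ⁿ ≥ 99 ÷ (33/1934) = 5802.
4⁶ = 4096 falls short of 5802 but 4⁷ = 16384 reaches it, so n = 7.

7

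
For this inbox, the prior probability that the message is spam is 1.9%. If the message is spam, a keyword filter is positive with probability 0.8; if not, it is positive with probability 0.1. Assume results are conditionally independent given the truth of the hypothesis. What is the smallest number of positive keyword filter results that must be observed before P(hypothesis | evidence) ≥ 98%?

Prior odds = 0.019/0.981 = 19/981.
Likelihood ratio of a positive = 0.8/0.1 = 8.
Target posterior odds = 0.98/0.02 = 49.
Need (19/981) × 8ⁿ ≥ 49, i.e. 8ⁿ ≥ 48069/19.
8³ = 512 falls short of 48069/19 but 8⁴ = 4096 reaches it, so n = 4.

4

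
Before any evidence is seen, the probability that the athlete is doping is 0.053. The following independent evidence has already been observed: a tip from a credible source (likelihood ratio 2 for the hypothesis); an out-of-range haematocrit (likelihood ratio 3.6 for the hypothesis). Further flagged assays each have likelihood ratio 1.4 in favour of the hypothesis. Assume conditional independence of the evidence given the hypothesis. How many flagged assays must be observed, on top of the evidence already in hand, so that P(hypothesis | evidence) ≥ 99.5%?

19

Prior odds = 0.053/0.947 = 53/947.
Combined Bayes factor of the evidence already in hand = 2 × 3.6 = 7.2.
Odds after that evidence = (53/947) × 7.2 = 1908/4735.
Target odds = 0.995/0.005 = 199.
Need 1.4ⁿ ≥ 199 ÷ (1908/4735) = 942265/1908.
1.4¹⁸ ≈426.879 falls short of 942265/1908 but 1.4¹⁹ ≈597.63 reaches it, so n = 19.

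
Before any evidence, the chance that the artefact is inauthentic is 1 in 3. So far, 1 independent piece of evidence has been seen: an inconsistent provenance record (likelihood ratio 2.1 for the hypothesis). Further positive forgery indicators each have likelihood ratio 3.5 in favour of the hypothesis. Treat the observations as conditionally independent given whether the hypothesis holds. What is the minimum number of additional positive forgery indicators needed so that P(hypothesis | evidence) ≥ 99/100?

4

Prior odds = (1/3)/(2/3) = 0.5.
Bayes factor of the evidence already in hand = 2.1.
Odds after that evidence = 0.5 × 2.1 = 1.05.
Target odds = 0.99/0.01 = 99.
Need 3.5ⁿ ≥ 99 ÷ 1.05 = 660/7.
3.5³ = 42.875 falls short of 660/7 but 3.5⁴ = 150.0625 reaches it, so n = 4.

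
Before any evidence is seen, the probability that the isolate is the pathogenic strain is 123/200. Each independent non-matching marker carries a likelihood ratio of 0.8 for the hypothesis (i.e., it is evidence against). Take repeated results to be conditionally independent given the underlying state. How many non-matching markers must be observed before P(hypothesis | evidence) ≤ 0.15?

10

Prior odds: 0.615 ÷ 0.385 = 123/77.
Likelihood ratio per non-matching marker = 0.8.
Target posterior odds = 0.15/0.85 = 3/17.
Need (123/77) × 0.8ⁿ ≤ 3/17, i.e. 0.8ⁿ ≤ 77/697.
0.8⁹ = 262144/1953125 is still above 77/697 but 0.8¹⁰ = 1048576/9765625 is at or below it, so n = 10.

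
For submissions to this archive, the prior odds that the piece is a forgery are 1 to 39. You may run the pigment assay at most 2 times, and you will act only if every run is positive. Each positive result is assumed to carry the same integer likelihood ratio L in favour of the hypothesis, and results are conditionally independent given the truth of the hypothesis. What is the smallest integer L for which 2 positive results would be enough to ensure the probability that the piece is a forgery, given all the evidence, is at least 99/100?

Prior odds = 1/39.
Target odds = 0.99/0.01 = 99.
Need L² ≥ 99 ÷ (1/39) = 3861.
62² = 3844 < 3861 ≤ 3969 = 63², so L = 63.

63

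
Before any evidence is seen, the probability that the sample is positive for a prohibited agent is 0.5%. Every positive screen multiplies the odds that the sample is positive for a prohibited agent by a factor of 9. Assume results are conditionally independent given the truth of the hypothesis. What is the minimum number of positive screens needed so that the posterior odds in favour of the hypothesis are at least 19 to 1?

Prior odds: 0.005 ÷ 0.995 = 1/199.
Likelihood ratio per positive screen = 9.
Target odds = 19.
Require 9ⁿ ≥ 19 ÷ (1/199) = 3781.
9³ = 729 falls short of 3781 but 9⁴ = 6561 reaches it, so n = 4.

4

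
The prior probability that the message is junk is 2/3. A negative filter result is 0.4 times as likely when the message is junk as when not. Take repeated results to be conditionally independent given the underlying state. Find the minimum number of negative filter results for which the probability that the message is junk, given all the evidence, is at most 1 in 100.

Prior odds: (2/3) ÷ (1/3) = 2.
Likelihood ratio per negative filter result = 0.4.
Target posterior odds = 0.01/0.99 = 1/99.
Require 0.4ⁿ ≤ 1/99 ÷ 2 = 1/198.
0.4⁵ = 0.01024 is still above 1/198 but 0.4⁶ = 64/15625 is at or below it, so n = 6.

6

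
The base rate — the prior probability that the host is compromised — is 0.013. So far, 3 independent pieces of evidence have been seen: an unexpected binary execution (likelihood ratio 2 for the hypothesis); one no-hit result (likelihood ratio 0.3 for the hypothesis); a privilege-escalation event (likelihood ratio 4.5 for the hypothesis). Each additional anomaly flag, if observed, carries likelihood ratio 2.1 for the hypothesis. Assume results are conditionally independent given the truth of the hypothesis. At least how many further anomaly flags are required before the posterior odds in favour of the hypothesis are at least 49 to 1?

10

Prior odds = 0.013/0.987 = 13/987.
Combined Bayes factor of the evidence already in hand = 2 × 0.3 × 4.5 = 2.7.
Odds after that evidence = (13/987) × 2.7 = 117/3290.
Target odds = 49.
Need 2.1ⁿ ≥ 49 ÷ (117/3290) = 161210/117.
2.1⁹ ≈794.28 falls short of 161210/117 but 2.1¹⁰ ≈1667.99 reaches it, so n = 10.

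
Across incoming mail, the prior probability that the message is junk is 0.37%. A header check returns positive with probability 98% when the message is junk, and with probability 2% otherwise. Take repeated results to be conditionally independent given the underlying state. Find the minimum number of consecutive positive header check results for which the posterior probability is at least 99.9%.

4

Prior odds: 0.0037 ÷ 0.9963 = 37/9963.
Likelihood ratio of a positive result = 0.98/0.02 = 49.
Target odds: 0.999 ÷ 0.001 = 999.
Require 49ⁿ ≥ 999 ÷ (37/9963) = 269001.
49³ = 117649 falls short of 269001 but 49⁴ = 5764801 reaches it, so n = 4.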